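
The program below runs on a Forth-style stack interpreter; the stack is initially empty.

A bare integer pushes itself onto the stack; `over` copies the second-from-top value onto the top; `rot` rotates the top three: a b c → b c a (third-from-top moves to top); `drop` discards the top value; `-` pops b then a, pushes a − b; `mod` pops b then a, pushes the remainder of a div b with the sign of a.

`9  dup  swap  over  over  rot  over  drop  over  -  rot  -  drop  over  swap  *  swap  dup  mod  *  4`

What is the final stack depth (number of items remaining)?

2

9    : [9]
dup  : [9, 9]
swap : [9, 9]
over : [9, 9, 9]
over : [9, 9, 9, 9]
rot  : [9, 9, 9, 9]
over : [9, 9, 9, 9, 9]
drop : [9, 9, 9, 9]
over : [9, 9, 9, 9, 9]
-    : [9, 9, 9, 0]
rot  : [9, 9, 0, 9]
-    : [9, 9, -9]
drop : [9, 9]
over : [9, 9, 9]
swap : [9, 9, 9]
*    : [9, 81]
swap : [81, 9]
dup  : [81, 9, 9]
mod  : [81, 0]
*    : [0]
4    : [0, 4]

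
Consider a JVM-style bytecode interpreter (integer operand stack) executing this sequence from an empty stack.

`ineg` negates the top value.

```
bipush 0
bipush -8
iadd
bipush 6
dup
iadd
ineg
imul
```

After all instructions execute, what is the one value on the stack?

96

bipush 0   [0]
bipush -8  [0, -8]
iadd       [-8]
bipush 6   [-8, 6]
dup        [-8, 6, 6]
iadd       [-8, 12]
ineg       [-8, -12]
imul       [96]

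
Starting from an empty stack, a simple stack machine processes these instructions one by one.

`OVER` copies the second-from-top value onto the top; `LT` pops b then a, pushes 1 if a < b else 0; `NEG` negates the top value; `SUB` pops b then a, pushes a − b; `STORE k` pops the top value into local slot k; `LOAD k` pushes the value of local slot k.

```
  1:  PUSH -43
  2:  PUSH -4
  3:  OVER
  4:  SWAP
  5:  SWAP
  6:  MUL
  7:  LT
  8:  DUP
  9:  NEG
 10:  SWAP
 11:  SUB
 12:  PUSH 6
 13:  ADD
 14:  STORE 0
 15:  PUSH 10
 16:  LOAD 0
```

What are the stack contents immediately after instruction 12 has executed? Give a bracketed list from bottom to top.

PUSH -43 : [-43]
PUSH -4  : [-43, -4]
OVER     : [-43, -4, -43]
SWAP     : [-43, -43, -4]
SWAP     : [-43, -4, -43]
MUL      : [-43, 172]
LT       : [1]
DUP      : [1, 1]
NEG      : [1, -1]
SWAP     : [-1, 1]
SUB      : [-2]
PUSH 6   : [-2, 6]

[-2, 6]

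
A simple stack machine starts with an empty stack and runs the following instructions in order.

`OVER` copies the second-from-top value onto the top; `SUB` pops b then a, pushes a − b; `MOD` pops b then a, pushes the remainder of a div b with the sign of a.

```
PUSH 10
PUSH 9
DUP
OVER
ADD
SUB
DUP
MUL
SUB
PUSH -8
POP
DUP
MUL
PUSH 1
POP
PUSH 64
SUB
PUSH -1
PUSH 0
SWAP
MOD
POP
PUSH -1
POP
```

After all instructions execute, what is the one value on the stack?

PUSH 10 : [10]
PUSH 9  : [10, 9]
DUP     : [10, 9, 9]
OVER    : [10, 9, 9, 9]
ADD     : [10, 9, 18]
SUB     : [10, -9]
DUP     : [10, -9, -9]
MUL     : [10, 81]
SUB     : [-71]
PUSH -8 : [-71, -8]
POP     : [-71]
DUP     : [-71, -71]
MUL     : [5041]
PUSH 1  : [5041, 1]
POP     : [5041]
PUSH 64 : [5041, 64]
SUB     : [4977]
PUSH -1 : [4977, -1]
PUSH 0  : [4977, -1, 0]
SWAP    : [4977, 0, -1]
MOD     : [4977, 0]
POP     : [4977]
PUSH -1 : [4977, -1]
POP     : [4977]

4977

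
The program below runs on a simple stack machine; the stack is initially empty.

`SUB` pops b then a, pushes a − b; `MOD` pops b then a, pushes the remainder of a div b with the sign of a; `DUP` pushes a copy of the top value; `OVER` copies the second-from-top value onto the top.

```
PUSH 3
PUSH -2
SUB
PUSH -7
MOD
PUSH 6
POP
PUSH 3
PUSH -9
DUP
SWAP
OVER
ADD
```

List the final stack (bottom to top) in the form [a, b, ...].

PUSH 3   [3]
PUSH -2  [3, -2]
SUB      [5]
PUSH -7  [5, -7]
MOD      [5]
PUSH 6   [5, 6]
POP      [5]
PUSH 3   [5, 3]
PUSH -9  [5, 3, -9]
DUP      [5, 3, -9, -9]
SWAP     [5, 3, -9, -9]
OVER     [5, 3, -9, -9, -9]
ADD      [5, 3, -9, -18]

[5, 3, -9, -18]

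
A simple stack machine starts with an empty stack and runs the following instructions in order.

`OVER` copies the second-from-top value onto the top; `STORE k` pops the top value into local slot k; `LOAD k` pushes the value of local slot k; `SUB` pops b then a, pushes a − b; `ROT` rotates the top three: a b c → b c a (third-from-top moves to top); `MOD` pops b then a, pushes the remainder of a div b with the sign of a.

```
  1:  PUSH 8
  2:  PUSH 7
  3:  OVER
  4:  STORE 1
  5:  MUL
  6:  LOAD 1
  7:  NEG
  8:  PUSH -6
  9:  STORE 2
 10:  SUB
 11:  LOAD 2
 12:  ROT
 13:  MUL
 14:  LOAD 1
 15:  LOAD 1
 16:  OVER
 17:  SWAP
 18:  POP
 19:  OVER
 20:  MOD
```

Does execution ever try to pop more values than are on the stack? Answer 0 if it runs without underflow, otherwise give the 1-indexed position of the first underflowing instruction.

PUSH 8   [8]
PUSH 7   [8, 7]
OVER     [8, 7, 8]
STORE 1  [8, 7]
MUL      [56]
LOAD 1   [56, 8]
NEG      [56, -8]
PUSH -6  [56, -8, -6]
STORE 2  [56, -8]
SUB      [64]
LOAD 2   [64, -6]
ROT  — needs 3 operands, stack has 2 → underflow

12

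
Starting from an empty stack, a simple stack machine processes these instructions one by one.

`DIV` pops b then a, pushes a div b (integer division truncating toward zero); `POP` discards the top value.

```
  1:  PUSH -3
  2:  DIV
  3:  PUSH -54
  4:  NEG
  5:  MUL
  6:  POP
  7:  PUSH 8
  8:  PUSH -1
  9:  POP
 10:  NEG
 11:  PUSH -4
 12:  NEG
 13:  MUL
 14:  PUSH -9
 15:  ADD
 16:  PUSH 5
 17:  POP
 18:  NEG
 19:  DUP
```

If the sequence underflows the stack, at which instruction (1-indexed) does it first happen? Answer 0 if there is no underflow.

2

PUSH -3  -3
DIV  — needs 2 operands, stack has 1 → underflow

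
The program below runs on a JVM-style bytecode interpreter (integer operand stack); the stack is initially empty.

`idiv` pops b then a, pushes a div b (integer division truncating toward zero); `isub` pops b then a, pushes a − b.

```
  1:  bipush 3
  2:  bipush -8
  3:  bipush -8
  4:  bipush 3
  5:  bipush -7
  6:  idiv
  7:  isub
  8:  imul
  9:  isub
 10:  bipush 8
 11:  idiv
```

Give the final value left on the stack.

bipush 3  : [3]
bipush -8 : [3, -8]
bipush -8 : [3, -8, -8]
bipush 3  : [3, -8, -8, 3]
bipush -7 : [3, -8, -8, 3, -7]
idiv      : [3, -8, -8, 0]
isub      : [3, -8, -8]
imul      : [3, 64]
isub      : [-61]
bipush 8  : [-61, 8]
idiv      : [-7]

-7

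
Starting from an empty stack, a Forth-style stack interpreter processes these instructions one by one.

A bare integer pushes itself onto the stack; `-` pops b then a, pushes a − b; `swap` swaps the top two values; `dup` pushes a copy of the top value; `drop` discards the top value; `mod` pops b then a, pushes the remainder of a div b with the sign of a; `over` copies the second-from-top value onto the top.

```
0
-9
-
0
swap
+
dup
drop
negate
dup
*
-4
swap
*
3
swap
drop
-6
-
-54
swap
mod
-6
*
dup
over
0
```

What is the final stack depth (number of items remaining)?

0      -> 0
-9     -> 0 -9
-      -> 9
0      -> 9 0
swap   -> 0 9
+      -> 9
dup    -> 9 9
drop   -> 9
negate -> -9
dup    -> -9 -9
*      -> 81
-4     -> 81 -4
swap   -> -4 81
*      -> -324
3      -> -324 3
swap   -> 3 -324
drop   -> 3
-6     -> 3 -6
-      -> 9
-54    -> 9 -54
swap   -> -54 9
mod    -> 0
-6     -> 0 -6
*      -> 0
dup    -> 0 0
over   -> 0 0 0
0      -> 0 0 0 0

4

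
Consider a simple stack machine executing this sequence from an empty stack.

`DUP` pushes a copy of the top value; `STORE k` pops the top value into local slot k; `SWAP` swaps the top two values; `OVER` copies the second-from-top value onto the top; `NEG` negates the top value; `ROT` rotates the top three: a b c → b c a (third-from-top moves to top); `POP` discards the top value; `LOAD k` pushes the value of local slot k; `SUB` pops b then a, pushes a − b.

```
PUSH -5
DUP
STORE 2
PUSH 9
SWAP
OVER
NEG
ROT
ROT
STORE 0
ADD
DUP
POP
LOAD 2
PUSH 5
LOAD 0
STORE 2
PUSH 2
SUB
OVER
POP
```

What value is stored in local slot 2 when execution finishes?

PUSH -5 → [-5]
DUP     → [-5, -5]
STORE 2 → [-5]
PUSH 9  → [-5, 9]
SWAP    → [9, -5]
OVER    → [9, -5, 9]
NEG     → [9, -5, -9]
ROT     → [-5, -9, 9]
ROT     → [-9, 9, -5]
STORE 0 → [-9, 9]
ADD     → [0]
DUP     → [0, 0]
POP     → [0]
LOAD 2  → [0, -5]
PUSH 5  → [0, -5, 5]
LOAD 0  → [0, -5, 5, -5]
STORE 2 → [0, -5, 5]
PUSH 2  → [0, -5, 5, 2]
SUB     → [0, -5, 3]
OVER    → [0, -5, 3, -5]
POP     → [0, -5, 3]

-5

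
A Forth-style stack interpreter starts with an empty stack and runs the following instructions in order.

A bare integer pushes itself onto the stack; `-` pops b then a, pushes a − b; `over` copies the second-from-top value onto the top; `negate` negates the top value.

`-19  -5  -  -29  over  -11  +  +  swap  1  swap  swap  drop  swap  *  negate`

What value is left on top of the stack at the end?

-756

-19    : -19
-5     : -19 -5
-      : -14
-29    : -14 -29
over   : -14 -29 -14
-11    : -14 -29 -14 -11
+      : -14 -29 -25
+      : -14 -54
swap   : -54 -14
1      : -54 -14 1
swap   : -54 1 -14
swap   : -54 -14 1
drop   : -54 -14
swap   : -14 -54
*      : 756
negate : -756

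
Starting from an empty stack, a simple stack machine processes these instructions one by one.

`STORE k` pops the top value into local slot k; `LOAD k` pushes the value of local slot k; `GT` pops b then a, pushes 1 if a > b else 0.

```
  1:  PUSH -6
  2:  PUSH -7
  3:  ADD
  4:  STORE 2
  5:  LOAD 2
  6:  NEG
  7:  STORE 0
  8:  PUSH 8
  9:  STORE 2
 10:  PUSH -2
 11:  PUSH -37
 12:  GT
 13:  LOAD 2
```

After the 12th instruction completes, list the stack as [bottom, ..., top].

[1]

PUSH -6  : -6
PUSH -7  : -6 -7
ADD      : -13
STORE 2  : (empty)
LOAD 2   : -13
NEG      : 13
STORE 0  : (empty)
PUSH 8   : 8
STORE 2  : (empty)
PUSH -2  : -2
PUSH -37 : -2 -37
GT       : 1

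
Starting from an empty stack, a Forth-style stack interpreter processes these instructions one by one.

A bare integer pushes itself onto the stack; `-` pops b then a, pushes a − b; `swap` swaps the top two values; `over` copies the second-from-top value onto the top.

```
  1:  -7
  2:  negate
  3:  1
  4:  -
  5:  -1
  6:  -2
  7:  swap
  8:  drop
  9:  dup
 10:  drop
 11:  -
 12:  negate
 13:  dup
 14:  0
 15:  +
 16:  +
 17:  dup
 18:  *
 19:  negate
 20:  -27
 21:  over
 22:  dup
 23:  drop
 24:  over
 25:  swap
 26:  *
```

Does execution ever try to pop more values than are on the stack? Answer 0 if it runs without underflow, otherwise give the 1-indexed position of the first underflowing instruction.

0

-7     → -7
negate → 7
1      → 7 1
-      → 6
-1     → 6 -1
-2     → 6 -1 -2
swap   → 6 -2 -1
drop   → 6 -2
dup    → 6 -2 -2
drop   → 6 -2
-      → 8
negate → -8
dup    → -8 -8
0      → -8 -8 0
+      → -8 -8
+      → -16
dup    → -16 -16
*      → 256
negate → -256
-27    → -256 -27
over   → -256 -27 -256
dup    → -256 -27 -256 -256
drop   → -256 -27 -256
over   → -256 -27 -256 -27
swap   → -256 -27 -27 -256
*      → -256 -27 6912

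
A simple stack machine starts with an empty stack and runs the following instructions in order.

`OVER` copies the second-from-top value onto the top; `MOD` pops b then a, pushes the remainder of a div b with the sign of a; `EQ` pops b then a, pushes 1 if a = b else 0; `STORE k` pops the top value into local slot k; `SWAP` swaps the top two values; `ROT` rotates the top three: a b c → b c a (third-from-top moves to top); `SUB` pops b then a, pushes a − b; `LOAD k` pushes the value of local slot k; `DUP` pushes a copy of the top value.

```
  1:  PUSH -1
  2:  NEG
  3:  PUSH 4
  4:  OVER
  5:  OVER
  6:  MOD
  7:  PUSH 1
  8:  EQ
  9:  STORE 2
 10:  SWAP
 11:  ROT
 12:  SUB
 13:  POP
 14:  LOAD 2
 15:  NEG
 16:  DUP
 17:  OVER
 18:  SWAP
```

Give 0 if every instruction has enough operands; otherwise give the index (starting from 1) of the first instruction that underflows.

11

PUSH -1 → -1
NEG     → 1
PUSH 4  → 1 4
OVER    → 1 4 1
OVER    → 1 4 1 4
MOD     → 1 4 1
PUSH 1  → 1 4 1 1
EQ      → 1 4 1
STORE 2 → 1 4
SWAP    → 4 1
ROT  — needs 3 operands, stack has 2 → underflow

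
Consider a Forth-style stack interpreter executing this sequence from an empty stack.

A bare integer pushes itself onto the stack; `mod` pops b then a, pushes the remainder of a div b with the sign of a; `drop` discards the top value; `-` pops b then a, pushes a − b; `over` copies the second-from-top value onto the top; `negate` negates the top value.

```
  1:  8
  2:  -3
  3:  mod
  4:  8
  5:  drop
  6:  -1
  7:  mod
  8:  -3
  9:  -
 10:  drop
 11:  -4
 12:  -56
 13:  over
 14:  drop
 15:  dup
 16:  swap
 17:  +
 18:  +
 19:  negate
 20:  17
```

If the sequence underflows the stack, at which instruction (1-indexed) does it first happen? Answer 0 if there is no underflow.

8      -> 8
-3     -> 8 -3
mod    -> 2
8      -> 2 8
drop   -> 2
-1     -> 2 -1
mod    -> 0
-3     -> 0 -3
-      -> 3
drop   -> (empty)
-4     -> -4
-56    -> -4 -56
over   -> -4 -56 -4
drop   -> -4 -56
dup    -> -4 -56 -56
swap   -> -4 -56 -56
+      -> -4 -112
+      -> -116
negate -> 116
17     -> 116 17

0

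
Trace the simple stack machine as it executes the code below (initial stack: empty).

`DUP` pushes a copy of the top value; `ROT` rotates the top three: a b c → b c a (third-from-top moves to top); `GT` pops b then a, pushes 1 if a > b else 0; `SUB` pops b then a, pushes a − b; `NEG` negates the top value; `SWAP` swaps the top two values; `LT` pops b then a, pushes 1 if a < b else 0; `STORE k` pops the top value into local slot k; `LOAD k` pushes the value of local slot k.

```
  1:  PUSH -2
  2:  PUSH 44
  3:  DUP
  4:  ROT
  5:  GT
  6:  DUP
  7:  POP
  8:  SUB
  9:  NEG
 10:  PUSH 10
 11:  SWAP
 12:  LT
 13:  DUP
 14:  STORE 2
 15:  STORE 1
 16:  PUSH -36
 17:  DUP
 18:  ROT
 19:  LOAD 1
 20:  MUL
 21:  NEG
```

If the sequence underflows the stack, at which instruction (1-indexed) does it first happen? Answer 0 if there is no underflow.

PUSH -2  → -2
PUSH 44  → -2 44
DUP      → -2 44 44
ROT      → 44 44 -2
GT       → 44 1
DUP      → 44 1 1
POP      → 44 1
SUB      → 43
NEG      → -43
PUSH 10  → -43 10
SWAP     → 10 -43
LT       → 0
DUP      → 0 0
STORE 2  → 0
STORE 1  → (empty)
PUSH -36 → -36
DUP      → -36 -36
ROT  — needs 3 operands, stack has 2 → underflow

18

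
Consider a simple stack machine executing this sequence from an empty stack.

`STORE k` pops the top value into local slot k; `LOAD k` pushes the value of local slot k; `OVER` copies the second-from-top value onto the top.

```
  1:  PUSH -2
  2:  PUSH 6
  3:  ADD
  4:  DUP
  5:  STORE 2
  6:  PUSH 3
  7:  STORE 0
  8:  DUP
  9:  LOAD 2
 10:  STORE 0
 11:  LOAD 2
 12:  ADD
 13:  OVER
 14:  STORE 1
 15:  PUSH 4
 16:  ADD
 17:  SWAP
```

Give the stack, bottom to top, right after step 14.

[4, 8]

PUSH -2 : [-2]
PUSH 6  : [-2, 6]
ADD     : [4]
DUP     : [4, 4]
STORE 2 : [4]
PUSH 3  : [4, 3]
STORE 0 : [4]
DUP     : [4, 4]
LOAD 2  : [4, 4, 4]
STORE 0 : [4, 4]
LOAD 2  : [4, 4, 4]
ADD     : [4, 8]
OVER    : [4, 8, 4]
STORE 1 : [4, 8]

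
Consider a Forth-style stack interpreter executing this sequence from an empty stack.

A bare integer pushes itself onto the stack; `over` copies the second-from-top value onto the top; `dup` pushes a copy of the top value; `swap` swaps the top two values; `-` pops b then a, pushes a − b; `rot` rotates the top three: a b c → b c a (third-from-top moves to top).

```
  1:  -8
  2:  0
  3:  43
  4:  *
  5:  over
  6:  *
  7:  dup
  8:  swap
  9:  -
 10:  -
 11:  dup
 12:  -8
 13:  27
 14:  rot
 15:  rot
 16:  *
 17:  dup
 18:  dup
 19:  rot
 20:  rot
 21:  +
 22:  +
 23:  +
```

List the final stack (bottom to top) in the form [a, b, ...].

-8   : [-8]
0    : [-8, 0]
43   : [-8, 0, 43]
*    : [-8, 0]
over : [-8, 0, -8]
*    : [-8, 0]
dup  : [-8, 0, 0]
swap : [-8, 0, 0]
-    : [-8, 0]
-    : [-8]
dup  : [-8, -8]
-8   : [-8, -8, -8]
27   : [-8, -8, -8, 27]
rot  : [-8, -8, 27, -8]
rot  : [-8, 27, -8, -8]
*    : [-8, 27, 64]
dup  : [-8, 27, 64, 64]
dup  : [-8, 27, 64, 64, 64]
rot  : [-8, 27, 64, 64, 64]
rot  : [-8, 27, 64, 64, 64]
+    : [-8, 27, 64, 128]
+    : [-8, 27, 192]
+    : [-8, 219]

[-8, 219]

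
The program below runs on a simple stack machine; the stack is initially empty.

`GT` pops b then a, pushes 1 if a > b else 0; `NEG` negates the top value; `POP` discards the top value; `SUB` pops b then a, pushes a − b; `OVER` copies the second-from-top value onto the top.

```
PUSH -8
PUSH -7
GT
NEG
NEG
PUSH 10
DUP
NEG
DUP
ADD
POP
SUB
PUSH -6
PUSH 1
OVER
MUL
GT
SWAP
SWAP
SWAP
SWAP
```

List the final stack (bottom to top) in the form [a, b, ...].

[-10, 0]

PUSH -8 → -8
PUSH -7 → -8 -7
GT      → 0
NEG     → 0
NEG     → 0
PUSH 10 → 0 10
DUP     → 0 10 10
NEG     → 0 10 -10
DUP     → 0 10 -10 -10
ADD     → 0 10 -20
POP     → 0 10
SUB     → -10
PUSH -6 → -10 -6
PUSH 1  → -10 -6 1
OVER    → -10 -6 1 -6
MUL     → -10 -6 -6
GT      → -10 0
SWAP    → 0 -10
SWAP    → -10 0
SWAP    → 0 -10
SWAP    → -10 0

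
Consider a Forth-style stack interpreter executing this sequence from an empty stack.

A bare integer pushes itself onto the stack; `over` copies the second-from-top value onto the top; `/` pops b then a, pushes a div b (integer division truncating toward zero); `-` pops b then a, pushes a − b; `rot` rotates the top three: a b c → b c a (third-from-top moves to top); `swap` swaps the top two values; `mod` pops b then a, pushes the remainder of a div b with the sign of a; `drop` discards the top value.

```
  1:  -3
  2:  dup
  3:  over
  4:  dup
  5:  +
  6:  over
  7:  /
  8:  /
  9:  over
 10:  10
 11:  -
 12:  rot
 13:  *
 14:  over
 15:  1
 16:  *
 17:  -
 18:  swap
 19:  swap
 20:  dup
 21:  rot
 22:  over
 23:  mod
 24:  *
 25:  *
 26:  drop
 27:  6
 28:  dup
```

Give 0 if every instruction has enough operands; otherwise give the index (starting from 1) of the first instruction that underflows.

0

-3   -> -3
dup  -> -3 -3
over -> -3 -3 -3
dup  -> -3 -3 -3 -3
+    -> -3 -3 -6
over -> -3 -3 -6 -3
/    -> -3 -3 2
/    -> -3 -1
over -> -3 -1 -3
10   -> -3 -1 -3 10
-    -> -3 -1 -13
rot  -> -1 -13 -3
*    -> -1 39
over -> -1 39 -1
1    -> -1 39 -1 1
*    -> -1 39 -1
-    -> -1 40
swap -> 40 -1
swap -> -1 40
dup  -> -1 40 40
rot  -> 40 40 -1
over -> 40 40 -1 40
mod  -> 40 40 -1
*    -> 40 -40
*    -> -1600
drop -> (empty)
6    -> 6
dup  -> 6 6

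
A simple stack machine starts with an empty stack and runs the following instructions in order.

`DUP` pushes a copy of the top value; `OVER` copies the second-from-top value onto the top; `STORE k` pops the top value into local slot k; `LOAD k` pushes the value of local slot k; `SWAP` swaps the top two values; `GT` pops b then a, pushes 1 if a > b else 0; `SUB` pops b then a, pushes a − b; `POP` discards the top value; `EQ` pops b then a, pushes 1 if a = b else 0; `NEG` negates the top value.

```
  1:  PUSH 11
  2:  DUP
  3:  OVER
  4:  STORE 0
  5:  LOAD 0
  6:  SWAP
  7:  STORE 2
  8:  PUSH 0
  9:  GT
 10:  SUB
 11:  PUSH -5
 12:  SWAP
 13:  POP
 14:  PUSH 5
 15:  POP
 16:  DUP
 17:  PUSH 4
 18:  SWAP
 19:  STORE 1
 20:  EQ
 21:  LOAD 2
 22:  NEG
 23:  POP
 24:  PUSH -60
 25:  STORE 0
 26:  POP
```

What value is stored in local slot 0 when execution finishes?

-60

PUSH 11   11
DUP       11 11
OVER      11 11 11
STORE 0   11 11
LOAD 0    11 11 11
SWAP      11 11 11
STORE 2   11 11
PUSH 0    11 11 0
GT        11 1
SUB       10
PUSH -5   10 -5
SWAP      -5 10
POP       -5
PUSH 5    -5 5
POP       -5
DUP       -5 -5
PUSH 4    -5 -5 4
SWAP      -5 4 -5
STORE 1   -5 4
EQ        0
LOAD 2    0 11
NEG       0 -11
POP       0
PUSH -60  0 -60
STORE 0   0
POP       (empty)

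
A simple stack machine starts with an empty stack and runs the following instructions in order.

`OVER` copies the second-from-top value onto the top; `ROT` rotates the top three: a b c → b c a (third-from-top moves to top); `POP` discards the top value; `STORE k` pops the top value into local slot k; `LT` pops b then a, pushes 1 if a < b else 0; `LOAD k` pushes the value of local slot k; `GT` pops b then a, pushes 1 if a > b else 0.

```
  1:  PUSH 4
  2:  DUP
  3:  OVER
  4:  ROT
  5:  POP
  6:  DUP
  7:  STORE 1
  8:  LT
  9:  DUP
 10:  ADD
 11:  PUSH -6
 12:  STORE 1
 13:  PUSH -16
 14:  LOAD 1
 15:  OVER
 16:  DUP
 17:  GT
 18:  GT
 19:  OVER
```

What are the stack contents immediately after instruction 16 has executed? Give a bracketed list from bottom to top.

[0, -16, -6, -16, -16]

PUSH 4   → 4
DUP      → 4 4
OVER     → 4 4 4
ROT      → 4 4 4
POP      → 4 4
DUP      → 4 4 4
STORE 1  → 4 4
LT       → 0
DUP      → 0 0
ADD      → 0
PUSH -6  → 0 -6
STORE 1  → 0
PUSH -16 → 0 -16
LOAD 1   → 0 -16 -6
OVER     → 0 -16 -6 -16
DUP      → 0 -16 -6 -16 -16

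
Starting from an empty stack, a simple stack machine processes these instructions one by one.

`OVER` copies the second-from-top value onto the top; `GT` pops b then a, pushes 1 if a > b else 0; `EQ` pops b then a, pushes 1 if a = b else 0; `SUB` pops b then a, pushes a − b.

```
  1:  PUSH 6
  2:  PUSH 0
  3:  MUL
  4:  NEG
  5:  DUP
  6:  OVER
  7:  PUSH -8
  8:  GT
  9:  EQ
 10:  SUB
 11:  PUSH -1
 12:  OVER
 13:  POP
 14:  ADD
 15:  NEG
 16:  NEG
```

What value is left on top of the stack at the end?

-1

PUSH 6  → [6]
PUSH 0  → [6, 0]
MUL     → [0]
NEG     → [0]
DUP     → [0, 0]
OVER    → [0, 0, 0]
PUSH -8 → [0, 0, 0, -8]
GT      → [0, 0, 1]
EQ      → [0, 0]
SUB     → [0]
PUSH -1 → [0, -1]
OVER    → [0, -1, 0]
POP     → [0, -1]
ADD     → [-1]
NEG     → [1]
NEG     → [-1]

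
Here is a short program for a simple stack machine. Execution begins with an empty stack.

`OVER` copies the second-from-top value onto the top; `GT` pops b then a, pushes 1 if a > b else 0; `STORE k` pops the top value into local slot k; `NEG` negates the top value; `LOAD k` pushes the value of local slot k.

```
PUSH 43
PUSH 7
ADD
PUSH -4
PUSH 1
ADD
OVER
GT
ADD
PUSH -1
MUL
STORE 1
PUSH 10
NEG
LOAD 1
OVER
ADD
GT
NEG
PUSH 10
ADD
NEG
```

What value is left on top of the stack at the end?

-9

PUSH 43 → [43]
PUSH 7  → [43, 7]
ADD     → [50]
PUSH -4 → [50, -4]
PUSH 1  → [50, -4, 1]
ADD     → [50, -3]
OVER    → [50, -3, 50]
GT      → [50, 0]
ADD     → [50]
PUSH -1 → [50, -1]
MUL     → [-50]
STORE 1 → []
PUSH 10 → [10]
NEG     → [-10]
LOAD 1  → [-10, -50]
OVER    → [-10, -50, -10]
ADD     → [-10, -60]
GT      → [1]
NEG     → [-1]
PUSH 10 → [-1, 10]
ADD     → [9]
NEG     → [-9]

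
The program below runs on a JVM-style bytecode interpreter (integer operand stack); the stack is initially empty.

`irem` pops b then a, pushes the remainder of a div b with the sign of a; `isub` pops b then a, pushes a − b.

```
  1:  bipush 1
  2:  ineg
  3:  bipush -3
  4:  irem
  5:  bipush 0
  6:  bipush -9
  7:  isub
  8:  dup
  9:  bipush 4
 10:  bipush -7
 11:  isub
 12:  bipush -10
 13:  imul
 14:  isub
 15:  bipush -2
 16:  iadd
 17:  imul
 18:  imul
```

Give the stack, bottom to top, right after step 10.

[-1, 9, 9, 4, -7]

bipush 1  → [1]
ineg      → [-1]
bipush -3 → [-1, -3]
irem      → [-1]
bipush 0  → [-1, 0]
bipush -9 → [-1, 0, -9]
isub      → [-1, 9]
dup       → [-1, 9, 9]
bipush 4  → [-1, 9, 9, 4]
bipush -7 → [-1, 9, 9, 4, -7]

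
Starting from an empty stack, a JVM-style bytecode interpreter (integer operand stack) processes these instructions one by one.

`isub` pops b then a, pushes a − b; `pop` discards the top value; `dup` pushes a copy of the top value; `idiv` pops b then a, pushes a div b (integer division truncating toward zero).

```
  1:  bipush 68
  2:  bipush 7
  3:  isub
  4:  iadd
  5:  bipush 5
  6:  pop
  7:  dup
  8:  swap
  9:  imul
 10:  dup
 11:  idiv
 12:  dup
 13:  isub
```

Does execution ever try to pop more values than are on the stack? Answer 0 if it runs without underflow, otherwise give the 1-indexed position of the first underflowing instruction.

bipush 68  [68]
bipush 7   [68, 7]
isub       [61]
iadd  — needs 2 operands, stack has 1 → underflow

4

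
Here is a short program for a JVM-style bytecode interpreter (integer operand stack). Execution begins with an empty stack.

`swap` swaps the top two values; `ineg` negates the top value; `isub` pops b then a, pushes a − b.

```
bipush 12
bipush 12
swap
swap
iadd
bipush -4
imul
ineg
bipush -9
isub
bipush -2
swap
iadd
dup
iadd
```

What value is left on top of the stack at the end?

bipush 12 : 12
bipush 12 : 12 12
swap      : 12 12
swap      : 12 12
iadd      : 24
bipush -4 : 24 -4
imul      : -96
ineg      : 96
bipush -9 : 96 -9
isub      : 105
bipush -2 : 105 -2
swap      : -2 105
iadd      : 103
dup       : 103 103
iadd      : 206

206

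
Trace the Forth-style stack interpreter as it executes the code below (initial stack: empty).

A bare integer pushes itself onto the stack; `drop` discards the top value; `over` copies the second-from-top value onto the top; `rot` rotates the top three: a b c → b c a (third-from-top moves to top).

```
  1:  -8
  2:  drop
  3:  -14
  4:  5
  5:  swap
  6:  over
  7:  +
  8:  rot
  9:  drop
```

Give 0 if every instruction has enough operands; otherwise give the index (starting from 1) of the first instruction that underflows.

-8   : -8
drop : (empty)
-14  : -14
5    : -14 5
swap : 5 -14
over : 5 -14 5
+    : 5 -9
rot  — needs 3 operands, stack has 2 → underflow

8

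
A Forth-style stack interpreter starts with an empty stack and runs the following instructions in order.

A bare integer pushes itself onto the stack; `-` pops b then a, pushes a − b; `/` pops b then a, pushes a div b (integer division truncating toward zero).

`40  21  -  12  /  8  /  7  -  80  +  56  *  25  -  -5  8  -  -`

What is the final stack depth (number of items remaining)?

40 : 40
21 : 40 21
-  : 19
12 : 19 12
/  : 1
8  : 1 8
/  : 0
7  : 0 7
-  : -7
80 : -7 80
+  : 73
56 : 73 56
*  : 4088
25 : 4088 25
-  : 4063
-5 : 4063 -5
8  : 4063 -5 8
-  : 4063 -13
-  : 4076

1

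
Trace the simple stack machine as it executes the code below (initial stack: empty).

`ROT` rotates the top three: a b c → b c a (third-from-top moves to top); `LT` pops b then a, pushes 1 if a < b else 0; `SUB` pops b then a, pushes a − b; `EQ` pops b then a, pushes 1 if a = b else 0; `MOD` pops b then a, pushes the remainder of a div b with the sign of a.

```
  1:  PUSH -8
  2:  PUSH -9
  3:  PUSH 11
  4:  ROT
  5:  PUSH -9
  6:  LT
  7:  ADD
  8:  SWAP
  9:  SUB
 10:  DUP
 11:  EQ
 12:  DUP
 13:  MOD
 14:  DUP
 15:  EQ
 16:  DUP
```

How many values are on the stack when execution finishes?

PUSH -8 -> [-8]
PUSH -9 -> [-8, -9]
PUSH 11 -> [-8, -9, 11]
ROT     -> [-9, 11, -8]
PUSH -9 -> [-9, 11, -8, -9]
LT      -> [-9, 11, 0]
ADD     -> [-9, 11]
SWAP    -> [11, -9]
SUB     -> [20]
DUP     -> [20, 20]
EQ      -> [1]
DUP     -> [1, 1]
MOD     -> [0]
DUP     -> [0, 0]
EQ      -> [1]
DUP     -> [1, 1]

2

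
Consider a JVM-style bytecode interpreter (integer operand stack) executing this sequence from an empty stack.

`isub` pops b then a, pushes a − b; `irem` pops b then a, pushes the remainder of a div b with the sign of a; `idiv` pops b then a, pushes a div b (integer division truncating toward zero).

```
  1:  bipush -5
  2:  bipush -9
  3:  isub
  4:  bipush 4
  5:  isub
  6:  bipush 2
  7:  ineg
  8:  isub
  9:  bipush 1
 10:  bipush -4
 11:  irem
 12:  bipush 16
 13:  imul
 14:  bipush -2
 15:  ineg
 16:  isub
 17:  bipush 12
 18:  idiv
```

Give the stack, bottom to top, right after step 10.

[2, 1, -4]

bipush -5 : -5
bipush -9 : -5 -9
isub      : 4
bipush 4  : 4 4
isub      : 0
bipush 2  : 0 2
ineg      : 0 -2
isub      : 2
bipush 1  : 2 1
bipush -4 : 2 1 -4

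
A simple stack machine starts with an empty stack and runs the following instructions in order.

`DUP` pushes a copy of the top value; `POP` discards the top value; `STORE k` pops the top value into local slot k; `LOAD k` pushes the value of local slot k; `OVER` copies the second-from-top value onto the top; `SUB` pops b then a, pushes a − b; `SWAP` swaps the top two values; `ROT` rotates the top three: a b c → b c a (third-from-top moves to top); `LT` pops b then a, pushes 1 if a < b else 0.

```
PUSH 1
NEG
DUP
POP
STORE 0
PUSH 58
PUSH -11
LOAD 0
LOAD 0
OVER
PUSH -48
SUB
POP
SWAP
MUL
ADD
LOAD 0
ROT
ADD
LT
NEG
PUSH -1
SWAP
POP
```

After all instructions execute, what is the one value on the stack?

-1

PUSH 1   : 1
NEG      : -1
DUP      : -1 -1
POP      : -1
STORE 0  : (empty)
PUSH 58  : 58
PUSH -11 : 58 -11
LOAD 0   : 58 -11 -1
LOAD 0   : 58 -11 -1 -1
OVER     : 58 -11 -1 -1 -1
PUSH -48 : 58 -11 -1 -1 -1 -48
SUB      : 58 -11 -1 -1 47
POP      : 58 -11 -1 -1
SWAP     : 58 -11 -1 -1
MUL      : 58 -11 1
ADD      : 58 -10
LOAD 0   : 58 -10 -1
ROT      : -10 -1 58
ADD      : -10 57
LT       : 1
NEG      : -1
PUSH -1  : -1 -1
SWAP     : -1 -1
POP      : -1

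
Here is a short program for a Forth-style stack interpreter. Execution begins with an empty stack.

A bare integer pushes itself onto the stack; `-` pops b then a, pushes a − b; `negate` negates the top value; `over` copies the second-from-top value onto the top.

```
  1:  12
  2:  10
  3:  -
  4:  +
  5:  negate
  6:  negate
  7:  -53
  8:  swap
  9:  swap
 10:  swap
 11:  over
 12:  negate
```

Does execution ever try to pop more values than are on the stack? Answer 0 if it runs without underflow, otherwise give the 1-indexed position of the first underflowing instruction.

4

12  12
10  12 10
-   2
+  — needs 2 operands, stack has 1 → underflow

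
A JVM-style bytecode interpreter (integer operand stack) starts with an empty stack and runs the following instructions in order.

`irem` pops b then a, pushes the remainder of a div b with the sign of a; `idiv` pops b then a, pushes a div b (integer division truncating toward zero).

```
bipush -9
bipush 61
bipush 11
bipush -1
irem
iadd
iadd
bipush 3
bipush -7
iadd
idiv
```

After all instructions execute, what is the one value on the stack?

-13

bipush -9 -> [-9]
bipush 61 -> [-9, 61]
bipush 11 -> [-9, 61, 11]
bipush -1 -> [-9, 61, 11, -1]
irem      -> [-9, 61, 0]
iadd      -> [-9, 61]
iadd      -> [52]
bipush 3  -> [52, 3]
bipush -7 -> [52, 3, -7]
iadd      -> [52, -4]
idiv      -> [-13]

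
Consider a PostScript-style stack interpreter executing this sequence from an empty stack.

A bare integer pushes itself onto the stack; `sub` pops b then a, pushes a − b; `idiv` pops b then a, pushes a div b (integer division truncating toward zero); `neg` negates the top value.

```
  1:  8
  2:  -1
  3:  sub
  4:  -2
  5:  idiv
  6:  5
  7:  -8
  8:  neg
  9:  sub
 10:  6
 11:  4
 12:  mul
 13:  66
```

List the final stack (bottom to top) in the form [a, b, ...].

[-4, -3, 24, 66]

8    -> [8]
-1   -> [8, -1]
sub  -> [9]
-2   -> [9, -2]
idiv -> [-4]
5    -> [-4, 5]
-8   -> [-4, 5, -8]
neg  -> [-4, 5, 8]
sub  -> [-4, -3]
6    -> [-4, -3, 6]
4    -> [-4, -3, 6, 4]
mul  -> [-4, -3, 24]
66   -> [-4, -3, 24, 66]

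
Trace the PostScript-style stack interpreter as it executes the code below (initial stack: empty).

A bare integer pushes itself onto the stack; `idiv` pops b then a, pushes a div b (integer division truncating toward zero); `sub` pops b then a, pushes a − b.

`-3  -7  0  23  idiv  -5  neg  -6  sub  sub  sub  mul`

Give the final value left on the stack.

-3   → -3
-7   → -3 -7
0    → -3 -7 0
23   → -3 -7 0 23
idiv → -3 -7 0
-5   → -3 -7 0 -5
neg  → -3 -7 0 5
-6   → -3 -7 0 5 -6
sub  → -3 -7 0 11
sub  → -3 -7 -11
sub  → -3 4
mul  → -12

-12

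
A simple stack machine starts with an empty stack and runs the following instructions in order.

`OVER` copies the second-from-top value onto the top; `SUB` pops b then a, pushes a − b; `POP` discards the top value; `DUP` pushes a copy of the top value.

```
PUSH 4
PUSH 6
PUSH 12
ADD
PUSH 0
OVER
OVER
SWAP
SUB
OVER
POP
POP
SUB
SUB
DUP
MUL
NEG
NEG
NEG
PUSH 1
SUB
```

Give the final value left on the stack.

-197

PUSH 4  → 4
PUSH 6  → 4 6
PUSH 12 → 4 6 12
ADD     → 4 18
PUSH 0  → 4 18 0
OVER    → 4 18 0 18
OVER    → 4 18 0 18 0
SWAP    → 4 18 0 0 18
SUB     → 4 18 0 -18
OVER    → 4 18 0 -18 0
POP     → 4 18 0 -18
POP     → 4 18 0
SUB     → 4 18
SUB     → -14
DUP     → -14 -14
MUL     → 196
NEG     → -196
NEG     → 196
NEG     → -196
PUSH 1  → -196 1
SUB     → -197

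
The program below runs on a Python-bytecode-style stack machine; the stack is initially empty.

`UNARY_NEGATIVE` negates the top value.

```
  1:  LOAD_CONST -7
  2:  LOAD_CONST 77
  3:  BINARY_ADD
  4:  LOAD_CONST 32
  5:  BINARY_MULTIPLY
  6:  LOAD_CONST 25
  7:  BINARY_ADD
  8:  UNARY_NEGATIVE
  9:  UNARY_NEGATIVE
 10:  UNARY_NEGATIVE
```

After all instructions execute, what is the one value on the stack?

-2265

LOAD_CONST -7   : -7
LOAD_CONST 77   : -7 77
BINARY_ADD      : 70
LOAD_CONST 32   : 70 32
BINARY_MULTIPLY : 2240
LOAD_CONST 25   : 2240 25
BINARY_ADD      : 2265
UNARY_NEGATIVE  : -2265
UNARY_NEGATIVE  : 2265
UNARY_NEGATIVE  : -2265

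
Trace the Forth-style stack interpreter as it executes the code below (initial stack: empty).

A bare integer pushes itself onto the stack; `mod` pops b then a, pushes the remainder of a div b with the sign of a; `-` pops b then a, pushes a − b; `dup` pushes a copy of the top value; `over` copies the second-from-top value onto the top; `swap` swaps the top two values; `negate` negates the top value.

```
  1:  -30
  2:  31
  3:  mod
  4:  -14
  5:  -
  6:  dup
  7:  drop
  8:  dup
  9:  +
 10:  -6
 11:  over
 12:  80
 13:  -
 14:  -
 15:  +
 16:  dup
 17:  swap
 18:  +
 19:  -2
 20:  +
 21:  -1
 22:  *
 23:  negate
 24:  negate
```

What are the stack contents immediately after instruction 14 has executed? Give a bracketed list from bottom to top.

-30  : -30
31   : -30 31
mod  : -30
-14  : -30 -14
-    : -16
dup  : -16 -16
drop : -16
dup  : -16 -16
+    : -32
-6   : -32 -6
over : -32 -6 -32
80   : -32 -6 -32 80
-    : -32 -6 -112
-    : -32 106

[-32, 106]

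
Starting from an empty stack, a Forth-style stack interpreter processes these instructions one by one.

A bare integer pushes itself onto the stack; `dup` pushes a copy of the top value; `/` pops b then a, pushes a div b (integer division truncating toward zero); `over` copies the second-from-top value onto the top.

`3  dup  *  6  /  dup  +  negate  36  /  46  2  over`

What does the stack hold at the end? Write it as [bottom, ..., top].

3      -> [3]
dup    -> [3, 3]
*      -> [9]
6      -> [9, 6]
/      -> [1]
dup    -> [1, 1]
+      -> [2]
negate -> [-2]
36     -> [-2, 36]
/      -> [0]
46     -> [0, 46]
2      -> [0, 46, 2]
over   -> [0, 46, 2, 46]

[0, 46, 2, 46]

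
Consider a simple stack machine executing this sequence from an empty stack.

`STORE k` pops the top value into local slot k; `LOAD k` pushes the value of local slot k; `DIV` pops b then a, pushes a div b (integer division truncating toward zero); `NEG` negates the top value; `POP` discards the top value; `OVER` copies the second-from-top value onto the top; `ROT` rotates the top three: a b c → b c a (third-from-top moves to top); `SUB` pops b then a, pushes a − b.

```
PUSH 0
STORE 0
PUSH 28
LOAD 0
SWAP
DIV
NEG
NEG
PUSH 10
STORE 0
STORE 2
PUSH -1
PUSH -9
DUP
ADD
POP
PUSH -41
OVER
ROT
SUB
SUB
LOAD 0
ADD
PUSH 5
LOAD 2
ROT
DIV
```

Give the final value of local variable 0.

10

PUSH 0   → 0
STORE 0  → (empty)
PUSH 28  → 28
LOAD 0   → 28 0
SWAP     → 0 28
DIV      → 0
NEG      → 0
NEG      → 0
PUSH 10  → 0 10
STORE 0  → 0
STORE 2  → (empty)
PUSH -1  → -1
PUSH -9  → -1 -9
DUP      → -1 -9 -9
ADD      → -1 -18
POP      → -1
PUSH -41 → -1 -41
OVER     → -1 -41 -1
ROT      → -41 -1 -1
SUB      → -41 0
SUB      → -41
LOAD 0   → -41 10
ADD      → -31
PUSH 5   → -31 5
LOAD 2   → -31 5 0
ROT      → 5 0 -31
DIV      → 5 0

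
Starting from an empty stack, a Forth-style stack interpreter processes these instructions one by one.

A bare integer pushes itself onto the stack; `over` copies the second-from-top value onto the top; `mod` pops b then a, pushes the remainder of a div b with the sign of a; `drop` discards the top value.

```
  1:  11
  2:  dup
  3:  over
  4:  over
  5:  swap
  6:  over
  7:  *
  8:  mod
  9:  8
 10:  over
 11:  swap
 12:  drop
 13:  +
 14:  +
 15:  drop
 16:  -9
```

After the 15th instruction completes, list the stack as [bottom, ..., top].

11    [11]
dup   [11, 11]
over  [11, 11, 11]
over  [11, 11, 11, 11]
swap  [11, 11, 11, 11]
over  [11, 11, 11, 11, 11]
*     [11, 11, 11, 121]
mod   [11, 11, 11]
8     [11, 11, 11, 8]
over  [11, 11, 11, 8, 11]
swap  [11, 11, 11, 11, 8]
drop  [11, 11, 11, 11]
+     [11, 11, 22]
+     [11, 33]
drop  [11]

[11]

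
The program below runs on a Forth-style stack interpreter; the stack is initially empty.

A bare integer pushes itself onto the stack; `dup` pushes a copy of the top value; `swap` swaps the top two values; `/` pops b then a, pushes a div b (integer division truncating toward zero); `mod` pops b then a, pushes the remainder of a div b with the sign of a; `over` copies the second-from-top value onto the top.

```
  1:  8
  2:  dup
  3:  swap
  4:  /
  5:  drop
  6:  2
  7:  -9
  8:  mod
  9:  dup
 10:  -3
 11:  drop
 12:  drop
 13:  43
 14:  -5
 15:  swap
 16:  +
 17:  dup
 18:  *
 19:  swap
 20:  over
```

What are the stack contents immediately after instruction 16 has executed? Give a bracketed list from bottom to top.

8     8
dup   8 8
swap  8 8
/     1
drop  (empty)
2     2
-9    2 -9
mod   2
dup   2 2
-3    2 2 -3
drop  2 2
drop  2
43    2 43
-5    2 43 -5
swap  2 -5 43
+     2 38

[2, 38]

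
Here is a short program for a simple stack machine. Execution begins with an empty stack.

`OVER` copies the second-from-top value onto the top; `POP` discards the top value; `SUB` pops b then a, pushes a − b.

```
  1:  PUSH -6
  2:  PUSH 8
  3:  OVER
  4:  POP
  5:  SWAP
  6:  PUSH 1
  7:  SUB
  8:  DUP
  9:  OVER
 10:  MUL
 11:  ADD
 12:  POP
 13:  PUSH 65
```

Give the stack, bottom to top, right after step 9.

[8, -7, -7, -7]

PUSH -6  -6
PUSH 8   -6 8
OVER     -6 8 -6
POP      -6 8
SWAP     8 -6
PUSH 1   8 -6 1
SUB      8 -7
DUP      8 -7 -7
OVER     8 -7 -7 -7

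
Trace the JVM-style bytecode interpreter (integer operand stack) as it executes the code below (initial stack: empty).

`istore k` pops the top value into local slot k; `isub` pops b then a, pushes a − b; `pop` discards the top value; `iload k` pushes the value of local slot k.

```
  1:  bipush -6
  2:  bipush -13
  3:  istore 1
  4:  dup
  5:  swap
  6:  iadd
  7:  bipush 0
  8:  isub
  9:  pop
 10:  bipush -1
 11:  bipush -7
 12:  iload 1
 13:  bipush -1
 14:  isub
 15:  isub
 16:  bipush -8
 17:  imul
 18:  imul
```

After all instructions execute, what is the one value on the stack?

bipush -6  -> -6
bipush -13 -> -6 -13
istore 1   -> -6
dup        -> -6 -6
swap       -> -6 -6
iadd       -> -12
bipush 0   -> -12 0
isub       -> -12
pop        -> (empty)
bipush -1  -> -1
bipush -7  -> -1 -7
iload 1    -> -1 -7 -13
bipush -1  -> -1 -7 -13 -1
isub       -> -1 -7 -12
isub       -> -1 5
bipush -8  -> -1 5 -8
imul       -> -1 -40
imul       -> 40

40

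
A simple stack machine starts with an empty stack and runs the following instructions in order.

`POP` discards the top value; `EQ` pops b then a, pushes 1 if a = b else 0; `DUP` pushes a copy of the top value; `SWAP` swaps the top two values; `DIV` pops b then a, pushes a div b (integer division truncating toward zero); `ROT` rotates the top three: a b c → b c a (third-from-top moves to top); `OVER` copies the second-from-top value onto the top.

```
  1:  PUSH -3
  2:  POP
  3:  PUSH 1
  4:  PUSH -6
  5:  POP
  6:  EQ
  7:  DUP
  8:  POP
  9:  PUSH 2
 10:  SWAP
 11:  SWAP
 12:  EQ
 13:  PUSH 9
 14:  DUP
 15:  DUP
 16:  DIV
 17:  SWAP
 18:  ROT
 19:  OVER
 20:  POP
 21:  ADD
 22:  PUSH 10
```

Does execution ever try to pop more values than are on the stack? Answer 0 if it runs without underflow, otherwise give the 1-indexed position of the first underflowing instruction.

6

PUSH -3  [-3]
POP      []
PUSH 1   [1]
PUSH -6  [1, -6]
POP      [1]
EQ  — needs 2 operands, stack has 1 → underflow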